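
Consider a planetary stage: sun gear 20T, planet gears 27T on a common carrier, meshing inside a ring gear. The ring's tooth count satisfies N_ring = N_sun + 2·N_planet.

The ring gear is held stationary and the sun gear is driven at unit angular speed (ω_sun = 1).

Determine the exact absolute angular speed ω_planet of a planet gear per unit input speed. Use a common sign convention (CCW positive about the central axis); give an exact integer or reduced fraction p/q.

-10/27

N_ring = 20 + 2·27 = 74
20(ω_s−ω_c) = −74(ω_r−ω_c),  ω_r=0, ω_s=1
20(1−ω_c) = −74(0−ω_c)  ⇒  94ω_c = 20  ⇒  ω_c = 10/47
sun–planet: 20·(1−10/47) = −27·(ω_p−ω_c)  ⇒  ω_p−ω_c = −(20/27)·(37/47) = -740/1269
ω_p = 10/47 − 740/1269 = -10/27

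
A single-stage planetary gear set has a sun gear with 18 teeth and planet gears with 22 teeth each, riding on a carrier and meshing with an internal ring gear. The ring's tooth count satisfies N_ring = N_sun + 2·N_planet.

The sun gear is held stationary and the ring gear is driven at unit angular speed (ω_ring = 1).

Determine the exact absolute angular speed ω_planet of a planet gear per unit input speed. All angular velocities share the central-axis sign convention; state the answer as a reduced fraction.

31/22

N_ring = 18 + 2·22 = 62
18(ω_s−ω_c) = −62(ω_r−ω_c),  ω_s=0, ω_r=1
18(0−ω_c) = −62(1−ω_c)  ⇒  80ω_c = 62  ⇒  ω_c = 31/40
sun–planet: 18·(0−31/40) = −22·(ω_p−ω_c)  ⇒  ω_p−ω_c = −(18/22)·(-31/40) = 279/440
ω_p = 31/40 + 279/440 = 31/22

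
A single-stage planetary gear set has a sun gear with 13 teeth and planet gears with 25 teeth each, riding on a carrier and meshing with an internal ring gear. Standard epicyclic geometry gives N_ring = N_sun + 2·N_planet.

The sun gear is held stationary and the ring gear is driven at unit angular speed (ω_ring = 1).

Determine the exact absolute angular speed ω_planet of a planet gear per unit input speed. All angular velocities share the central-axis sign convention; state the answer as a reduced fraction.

N_ring = 13 + 2·25 = 63
13(ω_s−ω_c) = −63(ω_r−ω_c),  ω_s=0, ω_r=1
13(0−ω_c) = −63(1−ω_c)  ⇒  76ω_c = 63  ⇒  ω_c = 63/76
sun–planet: 13·(0−63/76) = −25·(ω_p−ω_c)  ⇒  ω_p−ω_c = −(13/25)·(-63/76) = 819/1900
ω_p = 63/76 + 819/1900 = 63/50

63/50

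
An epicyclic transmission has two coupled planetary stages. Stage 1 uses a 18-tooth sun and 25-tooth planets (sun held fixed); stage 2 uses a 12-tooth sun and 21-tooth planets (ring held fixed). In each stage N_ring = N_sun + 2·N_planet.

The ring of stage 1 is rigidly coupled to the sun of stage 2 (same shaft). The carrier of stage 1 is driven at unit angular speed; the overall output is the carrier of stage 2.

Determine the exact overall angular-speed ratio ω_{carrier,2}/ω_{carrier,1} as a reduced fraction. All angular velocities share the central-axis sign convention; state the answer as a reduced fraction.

43/187

Stage 1: N_ring = 18 + 2·25 = 68
Stage 1: 18(ω_s−ω_c) = −68(ω_r−ω_c),  ω_s=0, ω_c=1
Stage 1: ω_r = 1 − (18/68)(0−1) = 43/34
  ⇒ ω_r¹/ω_c¹ = 43/34
Stage 2: N_ring = 12 + 2·21 = 54
Stage 2: 12(ω_s−ω_c) = −54(ω_r−ω_c),  ω_r=0, ω_s=1
Stage 2: 12(1−ω_c) = −54(0−ω_c)  ⇒  66ω_c = 12  ⇒  ω_c = 2/11
  ⇒ ω_c²/ω_s² = 2/11
Coupling ω_s² = ω_r¹ ⇒ overall = 43/34 × 2/11 = 43/187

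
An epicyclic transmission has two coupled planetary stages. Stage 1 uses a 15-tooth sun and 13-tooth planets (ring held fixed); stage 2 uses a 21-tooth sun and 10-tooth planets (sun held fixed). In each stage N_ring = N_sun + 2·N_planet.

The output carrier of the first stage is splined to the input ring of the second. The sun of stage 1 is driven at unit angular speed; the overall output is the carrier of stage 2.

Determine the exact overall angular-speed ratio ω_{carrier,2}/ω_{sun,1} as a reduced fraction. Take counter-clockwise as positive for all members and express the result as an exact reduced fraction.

Stage 1: N_ring = 15 + 2·13 = 41
Stage 1: 15(ω_s−ω_c) = −41(ω_r−ω_c),  ω_r=0, ω_s=1
Stage 1: 15(1−ω_c) = −41(0−ω_c)  ⇒  56ω_c = 15  ⇒  ω_c = 15/56
  ⇒ ω_c¹/ω_s¹ = 15/56
Stage 2: N_ring = 21 + 2·10 = 41
Stage 2: 21(ω_s−ω_c) = −41(ω_r−ω_c),  ω_s=0, ω_r=1
Stage 2: 21(0−ω_c) = −41(1−ω_c)  ⇒  62ω_c = 41  ⇒  ω_c = 41/62
  ⇒ ω_c²/ω_r² = 41/62
Coupling ω_r² = ω_c¹ ⇒ overall = 15/56 × 41/62 = 615/3472

615/3472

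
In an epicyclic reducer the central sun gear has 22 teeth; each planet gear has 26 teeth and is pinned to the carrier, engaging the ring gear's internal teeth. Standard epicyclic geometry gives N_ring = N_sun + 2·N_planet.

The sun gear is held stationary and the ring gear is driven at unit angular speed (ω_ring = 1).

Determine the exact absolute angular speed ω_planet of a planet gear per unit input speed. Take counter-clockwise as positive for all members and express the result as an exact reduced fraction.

37/26

N_ring = 22 + 2·26 = 74
22(ω_s−ω_c) = −74(ω_r−ω_c),  ω_s=0, ω_r=1
22(0−ω_c) = −74(1−ω_c)  ⇒  96ω_c = 74  ⇒  ω_c = 37/48
sun–planet: 22·(0−37/48) = −26·(ω_p−ω_c)  ⇒  ω_p−ω_c = −(22/26)·(-37/48) = 407/624
ω_p = 37/48 + 407/624 = 37/26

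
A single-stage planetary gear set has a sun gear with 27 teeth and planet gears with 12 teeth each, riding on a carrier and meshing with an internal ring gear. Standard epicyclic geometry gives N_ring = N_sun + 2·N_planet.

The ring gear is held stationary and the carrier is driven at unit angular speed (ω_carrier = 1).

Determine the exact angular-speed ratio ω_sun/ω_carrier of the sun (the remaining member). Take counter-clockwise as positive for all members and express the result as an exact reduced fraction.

26/9

N_ring = 27 + 2·12 = 51
27(ω_s−ω_c) = −51(ω_r−ω_c),  ω_r=0, ω_c=1
ω_s = 1 − (51/27)(0−1) = 26/9
ω_s/ω_c = 26/9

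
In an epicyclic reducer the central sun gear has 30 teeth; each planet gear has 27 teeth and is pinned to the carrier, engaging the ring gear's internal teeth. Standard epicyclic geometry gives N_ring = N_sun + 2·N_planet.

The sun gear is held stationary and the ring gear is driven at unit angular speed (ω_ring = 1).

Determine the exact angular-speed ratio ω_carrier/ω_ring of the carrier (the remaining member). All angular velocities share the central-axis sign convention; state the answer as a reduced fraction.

14/19

N_ring = 30 + 2·27 = 84
30(ω_s−ω_c) = −84(ω_r−ω_c),  ω_s=0, ω_r=1
30(0−ω_c) = −84(1−ω_c)  ⇒  114ω_c = 84  ⇒  ω_c = 14/19
ω_c/ω_r = 14/19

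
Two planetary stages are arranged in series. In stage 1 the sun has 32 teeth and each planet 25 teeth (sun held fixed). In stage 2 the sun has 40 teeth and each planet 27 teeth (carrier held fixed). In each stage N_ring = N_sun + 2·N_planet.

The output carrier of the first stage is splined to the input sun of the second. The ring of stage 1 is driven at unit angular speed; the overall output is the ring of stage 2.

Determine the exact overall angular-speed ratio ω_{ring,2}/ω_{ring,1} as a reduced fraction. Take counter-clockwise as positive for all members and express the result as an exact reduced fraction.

Stage 1: N_ring = 32 + 2·25 = 82
Stage 1: 32(ω_s−ω_c) = −82(ω_r−ω_c),  ω_s=0, ω_r=1
Stage 1: 32(0−ω_c) = −82(1−ω_c)  ⇒  114ω_c = 82  ⇒  ω_c = 41/57
  ⇒ ω_c¹/ω_r¹ = 41/57
Stage 2: N_ring = 40 + 2·27 = 94
Stage 2: 40(ω_s−ω_c) = −94(ω_r−ω_c),  ω_c=0, ω_s=1
Stage 2: ω_r = 0 − (40/94)(1−0) = -20/47
  ⇒ ω_r²/ω_s² = -20/47
Coupling ω_s² = ω_c¹ ⇒ overall = 41/57 × -20/47 = -820/2679

-820/2679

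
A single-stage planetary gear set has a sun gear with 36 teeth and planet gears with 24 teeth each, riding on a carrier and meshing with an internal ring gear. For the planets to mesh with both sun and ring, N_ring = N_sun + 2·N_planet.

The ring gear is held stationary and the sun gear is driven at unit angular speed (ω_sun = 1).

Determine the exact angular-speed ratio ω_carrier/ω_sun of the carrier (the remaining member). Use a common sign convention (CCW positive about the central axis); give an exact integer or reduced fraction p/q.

N_ring = 36 + 2·24 = 84
36(ω_s−ω_c) = −84(ω_r−ω_c),  ω_r=0, ω_s=1
36(1−ω_c) = −84(0−ω_c)  ⇒  120ω_c = 36  ⇒  ω_c = 3/10
ω_c/ω_s = 3/10

3/10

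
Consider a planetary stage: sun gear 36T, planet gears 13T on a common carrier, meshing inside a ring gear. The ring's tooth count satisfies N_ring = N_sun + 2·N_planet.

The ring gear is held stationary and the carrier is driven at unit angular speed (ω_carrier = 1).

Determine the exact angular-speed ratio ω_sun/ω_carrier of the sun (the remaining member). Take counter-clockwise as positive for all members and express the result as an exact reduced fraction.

49/18

N_ring = 36 + 2·13 = 62
36(ω_s−ω_c) = −62(ω_r−ω_c),  ω_r=0, ω_c=1
ω_s = 1 − (62/36)(0−1) = 49/18
ω_s/ω_c = 49/18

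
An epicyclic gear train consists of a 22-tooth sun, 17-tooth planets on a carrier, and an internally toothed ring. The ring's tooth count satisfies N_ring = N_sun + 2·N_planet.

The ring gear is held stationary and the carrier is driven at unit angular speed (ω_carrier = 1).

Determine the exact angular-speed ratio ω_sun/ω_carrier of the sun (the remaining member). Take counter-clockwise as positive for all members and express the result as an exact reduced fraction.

39/11

N_ring = 22 + 2·17 = 56
22(ω_s−ω_c) = −56(ω_r−ω_c),  ω_r=0, ω_c=1
ω_s = 1 − (56/22)(0−1) = 39/11
ω_s/ω_c = 39/11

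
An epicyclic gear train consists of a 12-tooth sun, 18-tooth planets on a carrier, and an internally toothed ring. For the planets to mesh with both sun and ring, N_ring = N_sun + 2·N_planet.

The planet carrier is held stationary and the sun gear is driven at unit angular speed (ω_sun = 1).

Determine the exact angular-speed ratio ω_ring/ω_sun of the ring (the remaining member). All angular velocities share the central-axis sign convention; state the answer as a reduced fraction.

N_ring = 12 + 2·18 = 48
12(ω_s−ω_c) = −48(ω_r−ω_c),  ω_c=0, ω_s=1
ω_r = 0 − (12/48)(1−0) = -1/4
ω_r/ω_s = -1/4

-1/4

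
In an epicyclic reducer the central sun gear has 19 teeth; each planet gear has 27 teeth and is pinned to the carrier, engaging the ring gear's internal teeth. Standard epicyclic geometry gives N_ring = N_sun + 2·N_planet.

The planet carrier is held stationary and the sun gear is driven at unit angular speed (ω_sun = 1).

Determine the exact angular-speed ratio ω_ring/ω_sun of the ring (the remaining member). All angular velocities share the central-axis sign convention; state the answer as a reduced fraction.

N_ring = 19 + 2·27 = 73
19(ω_s−ω_c) = −73(ω_r−ω_c),  ω_c=0, ω_s=1
ω_r = 0 − (19/73)(1−0) = -19/73
ω_r/ω_s = -19/73

-19/73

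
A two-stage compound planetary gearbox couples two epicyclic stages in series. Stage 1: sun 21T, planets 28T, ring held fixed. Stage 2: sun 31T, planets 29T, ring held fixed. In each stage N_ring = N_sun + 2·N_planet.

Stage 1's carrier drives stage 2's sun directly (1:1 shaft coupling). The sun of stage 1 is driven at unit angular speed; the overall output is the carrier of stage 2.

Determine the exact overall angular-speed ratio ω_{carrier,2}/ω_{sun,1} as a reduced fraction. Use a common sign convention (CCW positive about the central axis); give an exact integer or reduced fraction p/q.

Stage 1: N_ring = 21 + 2·28 = 77
Stage 1: 21(ω_s−ω_c) = −77(ω_r−ω_c),  ω_r=0, ω_s=1
Stage 1: 21(1−ω_c) = −77(0−ω_c)  ⇒  98ω_c = 21  ⇒  ω_c = 3/14
  ⇒ ω_c¹/ω_s¹ = 3/14
Stage 2: N_ring = 31 + 2·29 = 89
Stage 2: 31(ω_s−ω_c) = −89(ω_r−ω_c),  ω_r=0, ω_s=1
Stage 2: 31(1−ω_c) = −89(0−ω_c)  ⇒  120ω_c = 31  ⇒  ω_c = 31/120
  ⇒ ω_c²/ω_s² = 31/120
Coupling ω_s² = ω_c¹ ⇒ overall = 3/14 × 31/120 = 31/560

31/560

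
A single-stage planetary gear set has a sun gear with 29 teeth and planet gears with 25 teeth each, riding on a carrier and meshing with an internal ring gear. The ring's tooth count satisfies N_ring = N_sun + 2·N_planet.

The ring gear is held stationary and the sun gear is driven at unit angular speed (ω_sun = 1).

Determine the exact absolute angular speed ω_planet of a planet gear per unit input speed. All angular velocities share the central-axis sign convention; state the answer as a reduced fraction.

N_ring = 29 + 2·25 = 79
29(ω_s−ω_c) = −79(ω_r−ω_c),  ω_r=0, ω_s=1
29(1−ω_c) = −79(0−ω_c)  ⇒  108ω_c = 29  ⇒  ω_c = 29/108
sun–planet: 29·(1−29/108) = −25·(ω_p−ω_c)  ⇒  ω_p−ω_c = −(29/25)·(79/108) = -2291/2700
ω_p = 29/108 − 2291/2700 = -29/50

-29/50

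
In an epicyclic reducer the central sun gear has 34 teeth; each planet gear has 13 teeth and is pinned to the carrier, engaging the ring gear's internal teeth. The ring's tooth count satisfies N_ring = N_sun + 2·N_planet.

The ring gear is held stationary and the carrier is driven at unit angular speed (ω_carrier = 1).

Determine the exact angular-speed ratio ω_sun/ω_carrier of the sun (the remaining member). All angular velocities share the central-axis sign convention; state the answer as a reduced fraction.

N_ring = 34 + 2·13 = 60
34(ω_s−ω_c) = −60(ω_r−ω_c),  ω_r=0, ω_c=1
ω_s = 1 − (60/34)(0−1) = 47/17
ω_s/ω_c = 47/17

47/17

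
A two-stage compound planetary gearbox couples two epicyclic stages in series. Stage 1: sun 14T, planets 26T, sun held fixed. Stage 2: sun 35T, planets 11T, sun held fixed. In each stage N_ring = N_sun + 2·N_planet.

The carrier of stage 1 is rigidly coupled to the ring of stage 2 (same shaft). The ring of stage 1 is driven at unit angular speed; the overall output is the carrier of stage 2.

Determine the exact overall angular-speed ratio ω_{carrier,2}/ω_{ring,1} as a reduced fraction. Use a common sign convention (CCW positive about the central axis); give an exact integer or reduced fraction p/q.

1881/3680

Stage 1: N_ring = 14 + 2·26 = 66
Stage 1: 14(ω_s−ω_c) = −66(ω_r−ω_c),  ω_s=0, ω_r=1
Stage 1: 14(0−ω_c) = −66(1−ω_c)  ⇒  80ω_c = 66  ⇒  ω_c = 33/40
  ⇒ ω_c¹/ω_r¹ = 33/40
Stage 2: N_ring = 35 + 2·11 = 57
Stage 2: 35(ω_s−ω_c) = −57(ω_r−ω_c),  ω_s=0, ω_r=1
Stage 2: 35(0−ω_c) = −57(1−ω_c)  ⇒  92ω_c = 57  ⇒  ω_c = 57/92
  ⇒ ω_c²/ω_r² = 57/92
Coupling ω_r² = ω_c¹ ⇒ overall = 33/40 × 57/92 = 1881/3680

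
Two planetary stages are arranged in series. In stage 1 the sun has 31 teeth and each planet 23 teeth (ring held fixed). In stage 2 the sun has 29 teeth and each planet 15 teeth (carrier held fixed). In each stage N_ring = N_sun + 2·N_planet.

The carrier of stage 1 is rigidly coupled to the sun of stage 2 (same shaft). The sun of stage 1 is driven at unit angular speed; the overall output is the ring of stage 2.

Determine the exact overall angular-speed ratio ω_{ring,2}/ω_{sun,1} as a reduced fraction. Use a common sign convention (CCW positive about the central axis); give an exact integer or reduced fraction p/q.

-899/6372

Stage 1: N_ring = 31 + 2·23 = 77
Stage 1: 31(ω_s−ω_c) = −77(ω_r−ω_c),  ω_r=0, ω_s=1
Stage 1: 31(1−ω_c) = −77(0−ω_c)  ⇒  108ω_c = 31  ⇒  ω_c = 31/108
  ⇒ ω_c¹/ω_s¹ = 31/108
Stage 2: N_ring = 29 + 2·15 = 59
Stage 2: 29(ω_s−ω_c) = −59(ω_r−ω_c),  ω_c=0, ω_s=1
Stage 2: ω_r = 0 − (29/59)(1−0) = -29/59
  ⇒ ω_r²/ω_s² = -29/59
Coupling ω_s² = ω_c¹ ⇒ overall = 31/108 × -29/59 = -899/6372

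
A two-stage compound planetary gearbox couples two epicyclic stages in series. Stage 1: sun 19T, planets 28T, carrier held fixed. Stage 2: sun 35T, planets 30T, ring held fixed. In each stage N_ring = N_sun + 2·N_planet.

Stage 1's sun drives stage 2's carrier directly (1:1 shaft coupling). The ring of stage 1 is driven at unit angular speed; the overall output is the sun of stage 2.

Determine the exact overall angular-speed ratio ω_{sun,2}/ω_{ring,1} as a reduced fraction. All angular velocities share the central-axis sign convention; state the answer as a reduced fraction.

-1950/133

Stage 1: N_ring = 19 + 2·28 = 75
Stage 1: 19(ω_s−ω_c) = −75(ω_r−ω_c),  ω_c=0, ω_r=1
Stage 1: ω_s = 0 − (75/19)(1−0) = -75/19
  ⇒ ω_s¹/ω_r¹ = -75/19
Stage 2: N_ring = 35 + 2·30 = 95
Stage 2: 35(ω_s−ω_c) = −95(ω_r−ω_c),  ω_r=0, ω_c=1
Stage 2: ω_s = 1 − (95/35)(0−1) = 26/7
  ⇒ ω_s²/ω_c² = 26/7
Coupling ω_c² = ω_s¹ ⇒ overall = -75/19 × 26/7 = -1950/133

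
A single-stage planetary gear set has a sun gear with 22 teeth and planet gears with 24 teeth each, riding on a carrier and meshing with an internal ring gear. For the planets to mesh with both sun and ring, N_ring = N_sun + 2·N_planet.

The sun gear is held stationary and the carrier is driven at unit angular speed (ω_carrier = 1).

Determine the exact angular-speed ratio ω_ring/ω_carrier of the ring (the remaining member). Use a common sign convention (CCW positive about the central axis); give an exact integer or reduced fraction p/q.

N_ring = 22 + 2·24 = 70
22(ω_s−ω_c) = −70(ω_r−ω_c),  ω_s=0, ω_c=1
ω_r = 1 − (22/70)(0−1) = 46/35
ω_r/ω_c = 46/35

46/35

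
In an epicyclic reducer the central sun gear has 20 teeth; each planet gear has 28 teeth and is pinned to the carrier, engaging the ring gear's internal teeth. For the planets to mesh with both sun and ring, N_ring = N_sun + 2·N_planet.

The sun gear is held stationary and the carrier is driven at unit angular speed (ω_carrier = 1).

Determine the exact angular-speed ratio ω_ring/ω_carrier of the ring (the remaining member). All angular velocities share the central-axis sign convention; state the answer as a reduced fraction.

24/19

N_ring = 20 + 2·28 = 76
20(ω_s−ω_c) = −76(ω_r−ω_c),  ω_s=0, ω_c=1
ω_r = 1 − (20/76)(0−1) = 24/19
ω_r/ω_c = 24/19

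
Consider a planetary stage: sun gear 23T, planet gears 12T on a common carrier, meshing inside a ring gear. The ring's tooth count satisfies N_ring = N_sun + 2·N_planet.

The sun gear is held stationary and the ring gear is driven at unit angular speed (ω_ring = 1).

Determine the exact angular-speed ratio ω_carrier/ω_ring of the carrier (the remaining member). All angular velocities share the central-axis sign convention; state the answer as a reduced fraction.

47/70

N_ring = 23 + 2·12 = 47
23(ω_s−ω_c) = −47(ω_r−ω_c),  ω_s=0, ω_r=1
23(0−ω_c) = −47(1−ω_c)  ⇒  70ω_c = 47  ⇒  ω_c = 47/70
ω_c/ω_r = 47/70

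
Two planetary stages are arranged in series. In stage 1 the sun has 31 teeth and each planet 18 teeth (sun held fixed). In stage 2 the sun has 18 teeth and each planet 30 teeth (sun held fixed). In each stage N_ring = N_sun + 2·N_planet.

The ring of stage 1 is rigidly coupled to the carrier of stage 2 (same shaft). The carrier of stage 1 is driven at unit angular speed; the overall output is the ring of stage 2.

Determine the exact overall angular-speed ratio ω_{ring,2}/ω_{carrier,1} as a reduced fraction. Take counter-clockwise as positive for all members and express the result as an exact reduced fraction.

Stage 1: N_ring = 31 + 2·18 = 67
Stage 1: 31(ω_s−ω_c) = −67(ω_r−ω_c),  ω_s=0, ω_c=1
Stage 1: ω_r = 1 − (31/67)(0−1) = 98/67
  ⇒ ω_r¹/ω_c¹ = 98/67
Stage 2: N_ring = 18 + 2·30 = 78
Stage 2: 18(ω_s−ω_c) = −78(ω_r−ω_c),  ω_s=0, ω_c=1
Stage 2: ω_r = 1 − (18/78)(0−1) = 16/13
  ⇒ ω_r²/ω_c² = 16/13
Coupling ω_c² = ω_r¹ ⇒ overall = 98/67 × 16/13 = 1568/871

1568/871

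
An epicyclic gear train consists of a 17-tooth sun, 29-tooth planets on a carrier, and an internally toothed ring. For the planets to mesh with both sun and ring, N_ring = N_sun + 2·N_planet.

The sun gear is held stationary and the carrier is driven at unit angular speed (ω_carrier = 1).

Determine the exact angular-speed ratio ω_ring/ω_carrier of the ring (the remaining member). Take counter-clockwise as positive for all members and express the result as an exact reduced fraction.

N_ring = 17 + 2·29 = 75
17(ω_s−ω_c) = −75(ω_r−ω_c),  ω_s=0, ω_c=1
ω_r = 1 − (17/75)(0−1) = 92/75
ω_r/ω_c = 92/75

92/75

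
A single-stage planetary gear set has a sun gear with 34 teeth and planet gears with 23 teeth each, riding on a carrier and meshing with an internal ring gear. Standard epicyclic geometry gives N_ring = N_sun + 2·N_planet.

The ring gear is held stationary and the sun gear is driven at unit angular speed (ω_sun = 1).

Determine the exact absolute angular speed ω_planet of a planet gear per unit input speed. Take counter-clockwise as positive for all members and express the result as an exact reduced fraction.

N_ring = 34 + 2·23 = 80
34(ω_s−ω_c) = −80(ω_r−ω_c),  ω_r=0, ω_s=1
34(1−ω_c) = −80(0−ω_c)  ⇒  114ω_c = 34  ⇒  ω_c = 17/57
sun–planet: 34·(1−17/57) = −23·(ω_p−ω_c)  ⇒  ω_p−ω_c = −(34/23)·(40/57) = -1360/1311
ω_p = 17/57 − 1360/1311 = -17/23

-17/23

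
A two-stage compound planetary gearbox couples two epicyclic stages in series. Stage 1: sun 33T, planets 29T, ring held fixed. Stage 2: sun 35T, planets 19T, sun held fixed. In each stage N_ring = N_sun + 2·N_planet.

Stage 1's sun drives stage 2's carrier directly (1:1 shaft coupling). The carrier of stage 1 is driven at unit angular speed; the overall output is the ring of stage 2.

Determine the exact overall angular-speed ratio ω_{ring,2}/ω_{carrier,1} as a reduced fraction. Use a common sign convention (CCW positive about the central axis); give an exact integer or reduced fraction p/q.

4464/803

Stage 1: N_ring = 33 + 2·29 = 91
Stage 1: 33(ω_s−ω_c) = −91(ω_r−ω_c),  ω_r=0, ω_c=1
Stage 1: ω_s = 1 − (91/33)(0−1) = 124/33
  ⇒ ω_s¹/ω_c¹ = 124/33
Stage 2: N_ring = 35 + 2·19 = 73
Stage 2: 35(ω_s−ω_c) = −73(ω_r−ω_c),  ω_s=0, ω_c=1
Stage 2: ω_r = 1 − (35/73)(0−1) = 108/73
  ⇒ ω_r²/ω_c² = 108/73
Coupling ω_c² = ω_s¹ ⇒ overall = 124/33 × 108/73 = 4464/803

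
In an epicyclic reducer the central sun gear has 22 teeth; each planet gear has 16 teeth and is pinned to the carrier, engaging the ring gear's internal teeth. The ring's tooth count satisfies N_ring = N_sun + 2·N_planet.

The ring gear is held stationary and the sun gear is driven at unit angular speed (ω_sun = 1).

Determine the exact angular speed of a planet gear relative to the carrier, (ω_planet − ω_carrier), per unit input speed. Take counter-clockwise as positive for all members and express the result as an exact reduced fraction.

-297/304

N_ring = 22 + 2·16 = 54
22(ω_s−ω_c) = −54(ω_r−ω_c),  ω_r=0, ω_s=1
22(1−ω_c) = −54(0−ω_c)  ⇒  76ω_c = 22  ⇒  ω_c = 11/38
sun–planet: 22·(1−11/38) = −16·(ω_p−ω_c)  ⇒  ω_p−ω_c = −(22/16)·(27/38) = -297/304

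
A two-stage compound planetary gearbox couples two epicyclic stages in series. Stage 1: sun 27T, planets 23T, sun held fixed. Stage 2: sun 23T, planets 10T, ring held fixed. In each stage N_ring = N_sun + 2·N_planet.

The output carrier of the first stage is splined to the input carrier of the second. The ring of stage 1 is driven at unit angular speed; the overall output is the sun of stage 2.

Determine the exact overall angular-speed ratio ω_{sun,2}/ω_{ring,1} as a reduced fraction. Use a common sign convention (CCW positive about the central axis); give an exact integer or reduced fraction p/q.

Stage 1: N_ring = 27 + 2·23 = 73
Stage 1: 27(ω_s−ω_c) = −73(ω_r−ω_c),  ω_s=0, ω_r=1
Stage 1: 27(0−ω_c) = −73(1−ω_c)  ⇒  100ω_c = 73  ⇒  ω_c = 73/100
  ⇒ ω_c¹/ω_r¹ = 73/100
Stage 2: N_ring = 23 + 2·10 = 43
Stage 2: 23(ω_s−ω_c) = −43(ω_r−ω_c),  ω_r=0, ω_c=1
Stage 2: ω_s = 1 − (43/23)(0−1) = 66/23
  ⇒ ω_s²/ω_c² = 66/23
Coupling ω_c² = ω_c¹ ⇒ overall = 73/100 × 66/23 = 2409/1150

2409/1150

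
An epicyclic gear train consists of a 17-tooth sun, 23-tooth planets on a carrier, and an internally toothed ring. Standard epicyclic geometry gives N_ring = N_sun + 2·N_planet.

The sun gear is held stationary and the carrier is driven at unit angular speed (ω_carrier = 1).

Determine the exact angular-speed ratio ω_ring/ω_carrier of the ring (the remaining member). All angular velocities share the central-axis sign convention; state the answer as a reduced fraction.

N_ring = 17 + 2·23 = 63
17(ω_s−ω_c) = −63(ω_r−ω_c),  ω_s=0, ω_c=1
ω_r = 1 − (17/63)(0−1) = 80/63
ω_r/ω_c = 80/63

80/63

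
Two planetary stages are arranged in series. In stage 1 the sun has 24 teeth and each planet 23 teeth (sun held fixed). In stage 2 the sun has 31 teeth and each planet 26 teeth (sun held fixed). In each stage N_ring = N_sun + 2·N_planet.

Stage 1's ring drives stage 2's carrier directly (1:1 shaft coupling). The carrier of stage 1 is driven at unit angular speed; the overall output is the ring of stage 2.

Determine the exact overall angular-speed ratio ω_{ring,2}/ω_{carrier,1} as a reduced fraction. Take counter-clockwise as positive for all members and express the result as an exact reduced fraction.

5358/2905

Stage 1: N_ring = 24 + 2·23 = 70
Stage 1: 24(ω_s−ω_c) = −70(ω_r−ω_c),  ω_s=0, ω_c=1
Stage 1: ω_r = 1 − (24/70)(0−1) = 47/35
  ⇒ ω_r¹/ω_c¹ = 47/35
Stage 2: N_ring = 31 + 2·26 = 83
Stage 2: 31(ω_s−ω_c) = −83(ω_r−ω_c),  ω_s=0, ω_c=1
Stage 2: ω_r = 1 − (31/83)(0−1) = 114/83
  ⇒ ω_r²/ω_c² = 114/83
Coupling ω_c² = ω_r¹ ⇒ overall = 47/35 × 114/83 = 5358/2905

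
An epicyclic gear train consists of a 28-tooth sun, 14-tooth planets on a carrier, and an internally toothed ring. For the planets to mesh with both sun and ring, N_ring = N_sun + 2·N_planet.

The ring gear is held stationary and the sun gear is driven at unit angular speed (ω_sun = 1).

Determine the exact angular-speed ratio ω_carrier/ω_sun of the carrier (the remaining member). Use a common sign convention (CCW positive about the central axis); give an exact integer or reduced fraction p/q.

N_ring = 28 + 2·14 = 56
28(ω_s−ω_c) = −56(ω_r−ω_c),  ω_r=0, ω_s=1
28(1−ω_c) = −56(0−ω_c)  ⇒  84ω_c = 28  ⇒  ω_c = 1/3
ω_c/ω_s = 1/3

1/3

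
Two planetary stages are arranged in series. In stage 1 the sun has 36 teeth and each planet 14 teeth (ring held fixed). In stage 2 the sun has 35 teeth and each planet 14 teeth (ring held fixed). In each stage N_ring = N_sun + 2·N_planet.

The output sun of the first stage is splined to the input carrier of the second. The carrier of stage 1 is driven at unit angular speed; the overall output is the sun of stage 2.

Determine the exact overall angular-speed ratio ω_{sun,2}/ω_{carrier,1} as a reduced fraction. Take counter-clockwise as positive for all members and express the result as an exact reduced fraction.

Stage 1: N_ring = 36 + 2·14 = 64
Stage 1: 36(ω_s−ω_c) = −64(ω_r−ω_c),  ω_r=0, ω_c=1
Stage 1: ω_s = 1 − (64/36)(0−1) = 25/9
  ⇒ ω_s¹/ω_c¹ = 25/9
Stage 2: N_ring = 35 + 2·14 = 63
Stage 2: 35(ω_s−ω_c) = −63(ω_r−ω_c),  ω_r=0, ω_c=1
Stage 2: ω_s = 1 − (63/35)(0−1) = 14/5
  ⇒ ω_s²/ω_c² = 14/5
Coupling ω_c² = ω_s¹ ⇒ overall = 25/9 × 14/5 = 70/9

70/9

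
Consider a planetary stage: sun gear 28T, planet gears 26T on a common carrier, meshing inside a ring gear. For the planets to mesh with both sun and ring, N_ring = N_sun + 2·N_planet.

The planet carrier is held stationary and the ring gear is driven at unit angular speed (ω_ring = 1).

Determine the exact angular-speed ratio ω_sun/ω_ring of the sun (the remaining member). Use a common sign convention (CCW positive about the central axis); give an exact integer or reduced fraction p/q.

-20/7

N_ring = 28 + 2·26 = 80
28(ω_s−ω_c) = −80(ω_r−ω_c),  ω_c=0, ω_r=1
ω_s = 0 − (80/28)(1−0) = -20/7
ω_s/ω_r = -20/7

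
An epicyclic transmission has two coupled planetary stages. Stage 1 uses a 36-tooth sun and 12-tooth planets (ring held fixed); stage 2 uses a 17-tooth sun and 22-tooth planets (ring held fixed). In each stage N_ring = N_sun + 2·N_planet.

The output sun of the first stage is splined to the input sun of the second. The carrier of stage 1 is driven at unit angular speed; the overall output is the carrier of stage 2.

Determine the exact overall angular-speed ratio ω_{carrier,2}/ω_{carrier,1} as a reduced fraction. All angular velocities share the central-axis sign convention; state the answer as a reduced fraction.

68/117

Stage 1: N_ring = 36 + 2·12 = 60
Stage 1: 36(ω_s−ω_c) = −60(ω_r−ω_c),  ω_r=0, ω_c=1
Stage 1: ω_s = 1 − (60/36)(0−1) = 8/3
  ⇒ ω_s¹/ω_c¹ = 8/3
Stage 2: N_ring = 17 + 2·22 = 61
Stage 2: 17(ω_s−ω_c) = −61(ω_r−ω_c),  ω_r=0, ω_s=1
Stage 2: 17(1−ω_c) = −61(0−ω_c)  ⇒  78ω_c = 17  ⇒  ω_c = 17/78
  ⇒ ω_c²/ω_s² = 17/78
Coupling ω_s² = ω_s¹ ⇒ overall = 8/3 × 17/78 = 68/117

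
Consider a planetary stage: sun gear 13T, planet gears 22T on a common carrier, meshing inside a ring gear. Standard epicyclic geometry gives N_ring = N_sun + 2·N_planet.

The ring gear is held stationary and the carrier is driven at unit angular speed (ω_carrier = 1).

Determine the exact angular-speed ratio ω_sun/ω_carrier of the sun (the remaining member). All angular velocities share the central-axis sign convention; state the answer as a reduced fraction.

70/13

N_ring = 13 + 2·22 = 57
13(ω_s−ω_c) = −57(ω_r−ω_c),  ω_r=0, ω_c=1
ω_s = 1 − (57/13)(0−1) = 70/13
ω_s/ω_c = 70/13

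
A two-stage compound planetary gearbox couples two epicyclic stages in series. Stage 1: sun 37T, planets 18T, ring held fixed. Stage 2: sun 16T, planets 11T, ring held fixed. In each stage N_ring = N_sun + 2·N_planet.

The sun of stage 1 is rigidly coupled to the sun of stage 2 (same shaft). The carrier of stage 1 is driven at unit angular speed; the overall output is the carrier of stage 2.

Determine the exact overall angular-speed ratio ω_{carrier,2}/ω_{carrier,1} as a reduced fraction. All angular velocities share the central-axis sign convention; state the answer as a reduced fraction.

Stage 1: N_ring = 37 + 2·18 = 73
Stage 1: 37(ω_s−ω_c) = −73(ω_r−ω_c),  ω_r=0, ω_c=1
Stage 1: ω_s = 1 − (73/37)(0−1) = 110/37
  ⇒ ω_s¹/ω_c¹ = 110/37
Stage 2: N_ring = 16 + 2·11 = 38
Stage 2: 16(ω_s−ω_c) = −38(ω_r−ω_c),  ω_r=0, ω_s=1
Stage 2: 16(1−ω_c) = −38(0−ω_c)  ⇒  54ω_c = 16  ⇒  ω_c = 8/27
  ⇒ ω_c²/ω_s² = 8/27
Coupling ω_s² = ω_s¹ ⇒ overall = 110/37 × 8/27 = 880/999

880/999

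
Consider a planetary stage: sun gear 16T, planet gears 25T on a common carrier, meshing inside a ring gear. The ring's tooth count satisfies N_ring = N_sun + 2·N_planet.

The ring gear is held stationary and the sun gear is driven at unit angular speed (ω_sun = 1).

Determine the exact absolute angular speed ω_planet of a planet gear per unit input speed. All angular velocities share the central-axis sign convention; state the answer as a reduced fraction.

-8/25

N_ring = 16 + 2·25 = 66
16(ω_s−ω_c) = −66(ω_r−ω_c),  ω_r=0, ω_s=1
16(1−ω_c) = −66(0−ω_c)  ⇒  82ω_c = 16  ⇒  ω_c = 8/41
sun–planet: 16·(1−8/41) = −25·(ω_p−ω_c)  ⇒  ω_p−ω_c = −(16/25)·(33/41) = -528/1025
ω_p = 8/41 − 528/1025 = -8/25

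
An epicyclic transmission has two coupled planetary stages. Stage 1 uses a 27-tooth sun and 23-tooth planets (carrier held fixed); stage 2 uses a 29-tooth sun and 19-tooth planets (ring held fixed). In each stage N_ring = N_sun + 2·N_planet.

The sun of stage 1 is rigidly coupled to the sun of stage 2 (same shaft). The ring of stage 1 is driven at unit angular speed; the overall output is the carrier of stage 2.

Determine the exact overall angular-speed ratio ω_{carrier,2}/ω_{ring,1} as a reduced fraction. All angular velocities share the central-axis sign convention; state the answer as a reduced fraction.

Stage 1: N_ring = 27 + 2·23 = 73
Stage 1: 27(ω_s−ω_c) = −73(ω_r−ω_c),  ω_c=0, ω_r=1
Stage 1: ω_s = 0 − (73/27)(1−0) = -73/27
  ⇒ ω_s¹/ω_r¹ = -73/27
Stage 2: N_ring = 29 + 2·19 = 67
Stage 2: 29(ω_s−ω_c) = −67(ω_r−ω_c),  ω_r=0, ω_s=1
Stage 2: 29(1−ω_c) = −67(0−ω_c)  ⇒  96ω_c = 29  ⇒  ω_c = 29/96
  ⇒ ω_c²/ω_s² = 29/96
Coupling ω_s² = ω_s¹ ⇒ overall = -73/27 × 29/96 = -2117/2592

-2117/2592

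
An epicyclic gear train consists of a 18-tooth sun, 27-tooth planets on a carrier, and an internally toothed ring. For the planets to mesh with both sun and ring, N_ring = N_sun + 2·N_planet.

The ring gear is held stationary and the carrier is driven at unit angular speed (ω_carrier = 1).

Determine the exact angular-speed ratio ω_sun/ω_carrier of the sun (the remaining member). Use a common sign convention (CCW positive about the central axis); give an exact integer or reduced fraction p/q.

5

N_ring = 18 + 2·27 = 72
18(ω_s−ω_c) = −72(ω_r−ω_c),  ω_r=0, ω_c=1
ω_s = 1 − (72/18)(0−1) = 5
ω_s/ω_c = 5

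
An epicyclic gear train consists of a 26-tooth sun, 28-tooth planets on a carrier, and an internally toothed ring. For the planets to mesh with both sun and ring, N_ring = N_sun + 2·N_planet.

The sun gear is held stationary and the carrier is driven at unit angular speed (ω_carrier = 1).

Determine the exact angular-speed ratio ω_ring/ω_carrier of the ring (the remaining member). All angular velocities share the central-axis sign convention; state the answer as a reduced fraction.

54/41

N_ring = 26 + 2·28 = 82
26(ω_s−ω_c) = −82(ω_r−ω_c),  ω_s=0, ω_c=1
ω_r = 1 − (26/82)(0−1) = 54/41
ω_r/ω_c = 54/41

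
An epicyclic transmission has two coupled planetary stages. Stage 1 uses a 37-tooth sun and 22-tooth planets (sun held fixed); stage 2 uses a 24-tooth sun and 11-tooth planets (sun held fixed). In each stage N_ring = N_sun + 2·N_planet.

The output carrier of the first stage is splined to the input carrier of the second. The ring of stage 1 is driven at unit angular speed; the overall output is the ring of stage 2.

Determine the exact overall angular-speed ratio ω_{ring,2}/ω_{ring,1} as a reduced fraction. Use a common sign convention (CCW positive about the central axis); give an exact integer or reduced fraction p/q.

2835/2714

Stage 1: N_ring = 37 + 2·22 = 81
Stage 1: 37(ω_s−ω_c) = −81(ω_r−ω_c),  ω_s=0, ω_r=1
Stage 1: 37(0−ω_c) = −81(1−ω_c)  ⇒  118ω_c = 81  ⇒  ω_c = 81/118
  ⇒ ω_c¹/ω_r¹ = 81/118
Stage 2: N_ring = 24 + 2·11 = 46
Stage 2: 24(ω_s−ω_c) = −46(ω_r−ω_c),  ω_s=0, ω_c=1
Stage 2: ω_r = 1 − (24/46)(0−1) = 35/23
  ⇒ ω_r²/ω_c² = 35/23
Coupling ω_c² = ω_c¹ ⇒ overall = 81/118 × 35/23 = 2835/2714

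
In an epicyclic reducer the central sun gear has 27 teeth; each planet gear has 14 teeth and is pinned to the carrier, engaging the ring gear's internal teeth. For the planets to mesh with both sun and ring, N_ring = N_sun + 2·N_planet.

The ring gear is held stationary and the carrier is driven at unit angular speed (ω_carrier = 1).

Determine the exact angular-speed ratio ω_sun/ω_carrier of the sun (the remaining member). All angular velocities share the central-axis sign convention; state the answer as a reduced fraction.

82/27

N_ring = 27 + 2·14 = 55
27(ω_s−ω_c) = −55(ω_r−ω_c),  ω_r=0, ω_c=1
ω_s = 1 − (55/27)(0−1) = 82/27
ω_s/ω_c = 82/27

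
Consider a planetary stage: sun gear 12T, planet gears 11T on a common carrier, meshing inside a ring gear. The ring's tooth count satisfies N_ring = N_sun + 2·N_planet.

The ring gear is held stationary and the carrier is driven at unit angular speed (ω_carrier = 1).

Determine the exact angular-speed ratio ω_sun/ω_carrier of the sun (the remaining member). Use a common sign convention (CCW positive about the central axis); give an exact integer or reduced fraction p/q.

23/6

N_ring = 12 + 2·11 = 34
12(ω_s−ω_c) = −34(ω_r−ω_c),  ω_r=0, ω_c=1
ω_s = 1 − (34/12)(0−1) = 23/6
ω_s/ω_c = 23/6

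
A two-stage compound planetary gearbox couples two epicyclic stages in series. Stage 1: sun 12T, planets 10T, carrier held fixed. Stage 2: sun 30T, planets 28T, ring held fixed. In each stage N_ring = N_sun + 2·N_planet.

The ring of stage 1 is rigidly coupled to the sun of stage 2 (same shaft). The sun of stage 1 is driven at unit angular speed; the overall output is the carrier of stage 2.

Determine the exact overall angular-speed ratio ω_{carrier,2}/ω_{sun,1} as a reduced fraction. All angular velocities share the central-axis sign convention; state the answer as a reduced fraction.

Stage 1: N_ring = 12 + 2·10 = 32
Stage 1: 12(ω_s−ω_c) = −32(ω_r−ω_c),  ω_c=0, ω_s=1
Stage 1: ω_r = 0 − (12/32)(1−0) = -3/8
  ⇒ ω_r¹/ω_s¹ = -3/8
Stage 2: N_ring = 30 + 2·28 = 86
Stage 2: 30(ω_s−ω_c) = −86(ω_r−ω_c),  ω_r=0, ω_s=1
Stage 2: 30(1−ω_c) = −86(0−ω_c)  ⇒  116ω_c = 30  ⇒  ω_c = 15/58
  ⇒ ω_c²/ω_s² = 15/58
Coupling ω_s² = ω_r¹ ⇒ overall = -3/8 × 15/58 = -45/464

-45/464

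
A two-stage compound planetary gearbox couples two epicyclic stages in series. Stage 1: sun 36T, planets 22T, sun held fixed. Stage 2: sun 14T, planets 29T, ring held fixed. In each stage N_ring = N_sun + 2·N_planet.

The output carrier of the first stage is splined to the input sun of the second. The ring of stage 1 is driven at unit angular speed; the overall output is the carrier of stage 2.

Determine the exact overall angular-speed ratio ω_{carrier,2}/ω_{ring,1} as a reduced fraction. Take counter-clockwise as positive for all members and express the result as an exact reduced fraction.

140/1247

Stage 1: N_ring = 36 + 2·22 = 80
Stage 1: 36(ω_s−ω_c) = −80(ω_r−ω_c),  ω_s=0, ω_r=1
Stage 1: 36(0−ω_c) = −80(1−ω_c)  ⇒  116ω_c = 80  ⇒  ω_c = 20/29
  ⇒ ω_c¹/ω_r¹ = 20/29
Stage 2: N_ring = 14 + 2·29 = 72
Stage 2: 14(ω_s−ω_c) = −72(ω_r−ω_c),  ω_r=0, ω_s=1
Stage 2: 14(1−ω_c) = −72(0−ω_c)  ⇒  86ω_c = 14  ⇒  ω_c = 7/43
  ⇒ ω_c²/ω_s² = 7/43
Coupling ω_s² = ω_c¹ ⇒ overall = 20/29 × 7/43 = 140/1247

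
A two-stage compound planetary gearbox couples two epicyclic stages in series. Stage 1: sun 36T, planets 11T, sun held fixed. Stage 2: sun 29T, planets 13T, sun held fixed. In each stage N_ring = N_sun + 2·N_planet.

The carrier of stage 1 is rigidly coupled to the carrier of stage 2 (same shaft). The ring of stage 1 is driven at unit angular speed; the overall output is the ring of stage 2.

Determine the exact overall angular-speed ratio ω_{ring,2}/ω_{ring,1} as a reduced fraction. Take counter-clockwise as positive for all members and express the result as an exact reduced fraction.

2436/2585

Stage 1: N_ring = 36 + 2·11 = 58
Stage 1: 36(ω_s−ω_c) = −58(ω_r−ω_c),  ω_s=0, ω_r=1
Stage 1: 36(0−ω_c) = −58(1−ω_c)  ⇒  94ω_c = 58  ⇒  ω_c = 29/47
  ⇒ ω_c¹/ω_r¹ = 29/47
Stage 2: N_ring = 29 + 2·13 = 55
Stage 2: 29(ω_s−ω_c) = −55(ω_r−ω_c),  ω_s=0, ω_c=1
Stage 2: ω_r = 1 − (29/55)(0−1) = 84/55
  ⇒ ω_r²/ω_c² = 84/55
Coupling ω_c² = ω_c¹ ⇒ overall = 29/47 × 84/55 = 2436/2585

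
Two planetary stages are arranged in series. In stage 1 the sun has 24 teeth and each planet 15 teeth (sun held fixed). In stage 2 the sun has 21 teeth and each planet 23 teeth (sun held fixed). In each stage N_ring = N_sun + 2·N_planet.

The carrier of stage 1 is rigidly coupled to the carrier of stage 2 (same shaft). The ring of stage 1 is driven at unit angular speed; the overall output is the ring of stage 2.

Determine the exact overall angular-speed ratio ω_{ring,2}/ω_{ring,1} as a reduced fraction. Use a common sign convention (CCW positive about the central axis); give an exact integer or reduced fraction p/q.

Stage 1: N_ring = 24 + 2·15 = 54
Stage 1: 24(ω_s−ω_c) = −54(ω_r−ω_c),  ω_s=0, ω_r=1
Stage 1: 24(0−ω_c) = −54(1−ω_c)  ⇒  78ω_c = 54  ⇒  ω_c = 9/13
  ⇒ ω_c¹/ω_r¹ = 9/13
Stage 2: N_ring = 21 + 2·23 = 67
Stage 2: 21(ω_s−ω_c) = −67(ω_r−ω_c),  ω_s=0, ω_c=1
Stage 2: ω_r = 1 − (21/67)(0−1) = 88/67
  ⇒ ω_r²/ω_c² = 88/67
Coupling ω_c² = ω_c¹ ⇒ overall = 9/13 × 88/67 = 792/871

792/871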